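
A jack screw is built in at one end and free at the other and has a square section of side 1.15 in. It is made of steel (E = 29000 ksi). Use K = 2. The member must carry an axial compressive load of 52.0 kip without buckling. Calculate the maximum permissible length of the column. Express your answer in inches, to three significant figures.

I = a⁴/12 = 1.15⁴/12 = 0.1458 in⁴
At the buckling limit P_cr = P = 5.200×10^4 lb
From P_cr = π²EI/(K·L)²:  L = (1/K)·√(π²EI/P_cr) = (1/2)·√(π²×2.90×10^7×0.1458/5.200×10^4)
L = 14.2 in

L_max ≈ 14.2 in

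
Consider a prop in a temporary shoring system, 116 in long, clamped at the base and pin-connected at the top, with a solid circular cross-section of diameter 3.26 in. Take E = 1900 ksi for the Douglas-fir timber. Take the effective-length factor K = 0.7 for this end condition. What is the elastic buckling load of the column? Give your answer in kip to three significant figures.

P_cr ≈ 15.8 kip

I = πd⁴/64 = π×3.26⁴/64 = 5.544 in⁴
Effective length L_e = K·L = 0.7 × 116 = 81.20 in
P_cr = π²EI / L_e² = π² × 1900×10³ × 5.544 / 81.20² = 1.577×10^4 lb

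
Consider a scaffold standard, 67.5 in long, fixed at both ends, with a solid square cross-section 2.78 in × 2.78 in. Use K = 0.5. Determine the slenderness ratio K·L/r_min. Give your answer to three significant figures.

I = a⁴/12 = 2.78⁴/12 = 4.977 in⁴
A = 7.728 in²;  r_min = √(I/A) = √(4.977/7.728) = 0.8025 in
L_e = K·L = 0.5 × 67.5 = 33.75 in
λ = L_e / r_min = 33.750 / 0.8025 = 42.1

λ ≈ 42.1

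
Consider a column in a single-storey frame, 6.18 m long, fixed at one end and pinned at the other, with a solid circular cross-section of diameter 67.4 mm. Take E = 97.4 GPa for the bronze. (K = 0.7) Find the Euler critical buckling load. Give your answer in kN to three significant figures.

P_cr ≈ 52.0 kN

I = πd⁴/64 = π×67.4⁴/64 = 1.013×10^6 mm⁴
I = 1.013×10^6 mm⁴ = 1.013×10^-6 m⁴
Effective length L_e = K·L = 0.7 × 6.18 = 4.326 m
P_cr = π²EI / L_e² = π² × 97.4×10⁹ × 1.013×10^-6 / 4.326² = 5.203×10^4 N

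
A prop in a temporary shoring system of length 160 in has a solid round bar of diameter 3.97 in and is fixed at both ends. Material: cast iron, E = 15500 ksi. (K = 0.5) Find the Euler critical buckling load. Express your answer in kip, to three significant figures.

I = πd⁴/64 = π×3.97⁴/64 = 12.19 in⁴
Effective length L_e = K·L = 0.5 × 160 = 80.00 in
P_cr = π²EI / L_e² = π² × 15500×10³ × 12.19 / 80.00² = 2.915×10^5 lb

P_cr ≈ 291 kip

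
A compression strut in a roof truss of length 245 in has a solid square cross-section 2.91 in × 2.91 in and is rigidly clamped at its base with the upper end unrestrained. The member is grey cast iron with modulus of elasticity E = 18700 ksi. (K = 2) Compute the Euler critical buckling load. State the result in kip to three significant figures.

I = a⁴/12 = 2.91⁴/12 = 5.976 in⁴
Effective length L_e = K·L = 2 × 245 = 490.0 in
P_cr = π²EI / L_e² = π² × 18700×10³ × 5.976 / 490.0² = 4.593×10^3 lb

P_cr ≈ 4.59 kip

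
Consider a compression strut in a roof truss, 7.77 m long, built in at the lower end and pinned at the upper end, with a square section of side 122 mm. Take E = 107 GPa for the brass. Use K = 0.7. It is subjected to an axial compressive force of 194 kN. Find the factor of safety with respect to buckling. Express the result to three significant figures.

n ≈ 3.40

I = a⁴/12 = 122⁴/12 = 1.846×10^7 mm⁴
I = 1.846×10^7 mm⁴ = 1.846×10^-5 m⁴
Effective length L_e = K·L = 0.7 × 7.77 = 5.439 m
P_cr = π²EI / L_e² = π² × 107×10⁹ × 1.846×10^-5 / 5.439² = 6.590×10^5 N
Factor of safety n = P_cr / P = 659.03 / 194 = 3.40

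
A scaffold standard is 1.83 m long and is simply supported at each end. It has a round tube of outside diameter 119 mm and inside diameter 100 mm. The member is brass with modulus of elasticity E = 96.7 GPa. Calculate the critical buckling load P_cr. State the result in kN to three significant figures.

P_cr ≈ 1410 kN

d_o = 119 mm, d_i = 100 mm
I = π(d_o⁴ − d_i⁴)/64 = π(119⁴ − 100.0⁴)/64 = 4.935×10^6 mm⁴
I = 4.935×10^6 mm⁴ = 4.935×10^-6 m⁴
Effective length L_e = K·L = 1 × 1.83 = 1.830 m
P_cr = π²EI / L_e² = π² × 96.7×10⁹ × 4.935×10^-6 / 1.830² = 1.406×10^6 N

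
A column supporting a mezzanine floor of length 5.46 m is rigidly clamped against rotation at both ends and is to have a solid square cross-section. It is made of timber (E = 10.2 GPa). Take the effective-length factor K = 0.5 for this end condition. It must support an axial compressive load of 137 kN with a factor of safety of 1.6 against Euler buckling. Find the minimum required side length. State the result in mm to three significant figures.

Required P_cr = n·P = 1.6 × 137 = 219.2 kN
L_e = K·L = 0.5 × 5.46 = 2.730 m
Required I = P_cr·L_e²/(π²E) = 2.192×10^5 × 2.730² / (π² × 1.02×10^10) = 1.623×10^-5 m⁴
I_req = 1.623×10^7 mm⁴
Solid square: I = a⁴/12  ⇒  a = (12I)^(1/4) = (12×1.623×10^7)^(1/4) = 118 mm

a ≈ 118 mm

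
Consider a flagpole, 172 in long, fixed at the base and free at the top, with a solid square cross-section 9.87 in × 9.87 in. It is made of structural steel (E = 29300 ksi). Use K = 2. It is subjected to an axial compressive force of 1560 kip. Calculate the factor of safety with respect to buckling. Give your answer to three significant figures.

n ≈ 1.24

I = a⁴/12 = 9.87⁴/12 = 790.8 in⁴
Effective length L_e = K·L = 2 × 172 = 344.0 in
P_cr = π²EI / L_e² = π² × 29300×10³ × 790.8 / 344.0² = 1.933×10^6 lb
Factor of safety n = P_cr / P = 1932.6 / 1560 = 1.24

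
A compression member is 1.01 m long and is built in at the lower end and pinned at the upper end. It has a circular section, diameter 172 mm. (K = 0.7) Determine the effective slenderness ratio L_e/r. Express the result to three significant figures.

λ ≈ 16.4

For a solid circle r = d/4 = 172/4 = 43.00 mm
L_e = K·L = 0.7 × 1.01 m = 0.7070 m = 707.00 mm
λ = L_e / r_min = 707.00 / 43.00 = 16.4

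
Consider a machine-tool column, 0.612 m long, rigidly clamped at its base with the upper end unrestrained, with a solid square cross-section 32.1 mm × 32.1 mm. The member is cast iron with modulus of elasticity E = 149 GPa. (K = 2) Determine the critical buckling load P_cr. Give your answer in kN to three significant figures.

I = a⁴/12 = 32.1⁴/12 = 8.848×10^4 mm⁴
I = 8.848×10^4 mm⁴ = 8.848×10^-8 m⁴
Effective length L_e = K·L = 2 × 0.612 = 1.224 m
P_cr = π²EI / L_e² = π² × 149×10⁹ × 8.848×10^-8 / 1.224² = 8.685×10^4 N

P_cr ≈ 86.8 kN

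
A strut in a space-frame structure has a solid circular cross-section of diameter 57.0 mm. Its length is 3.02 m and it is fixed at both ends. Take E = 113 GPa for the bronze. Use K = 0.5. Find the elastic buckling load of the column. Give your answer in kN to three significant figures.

I = πd⁴/64 = π×57.0⁴/64 = 5.182×10^5 mm⁴
I = 5.182×10^5 mm⁴ = 5.182×10^-7 m⁴
Effective length L_e = K·L = 0.5 × 3.02 = 1.510 m
P_cr = π²EI / L_e² = π² × 113×10⁹ × 5.182×10^-7 / 1.510² = 2.535×10^5 N

P_cr ≈ 253 kN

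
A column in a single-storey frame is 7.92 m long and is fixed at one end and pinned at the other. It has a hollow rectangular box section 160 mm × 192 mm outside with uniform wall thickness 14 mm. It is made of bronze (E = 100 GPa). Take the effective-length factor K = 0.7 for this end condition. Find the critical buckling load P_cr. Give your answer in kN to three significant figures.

P_cr ≈ 1100 kN

Inner dimensions: h_i = 192 − 2×14 = 164.0 mm, b_i = 160 − 2×14 = 132.0 mm
Weak-axis I_min = (h_o·b_o³ − h_i·b_i³)/12 with b_o = 160, b_i = 132.0 mm (shorter outer/inner sides).
I_min = (192×160³ − 164.0×132.0³)/12 = 3.410×10^7 mm⁴
I = 3.410×10^7 mm⁴ = 3.410×10^-5 m⁴
Effective length L_e = K·L = 0.7 × 7.92 = 5.544 m
P_cr = π²EI / L_e² = π² × 100×10⁹ × 3.410×10^-5 / 5.544² = 1.095×10^6 N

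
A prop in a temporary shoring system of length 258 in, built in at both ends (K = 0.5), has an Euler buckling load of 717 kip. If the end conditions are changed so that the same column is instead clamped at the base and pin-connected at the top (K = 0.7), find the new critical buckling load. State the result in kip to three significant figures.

P_cr ≈ 366 kip

P_cr ∝ 1/K², so P_cr,new = P_cr,old × (K_old/K_new)² = 717 × (0.5/0.7)²
= 717 × 0.5102 = 366 kip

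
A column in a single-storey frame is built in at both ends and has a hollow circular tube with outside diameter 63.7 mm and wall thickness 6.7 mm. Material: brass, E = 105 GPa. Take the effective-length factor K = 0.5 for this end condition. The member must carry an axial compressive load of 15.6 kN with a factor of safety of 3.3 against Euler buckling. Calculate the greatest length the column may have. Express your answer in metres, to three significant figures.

Inner diameter d_i = 63.7 − 2×6.7 = 50.30 mm
I = π(d_o⁴ − d_i⁴)/64 = π(63.7⁴ − 50.30⁴)/64 = 4.940×10^5 mm⁴
I = 4.940×10^-7 m⁴
Required critical load P_cr = n·P = 3.3 × 15.6 = 51.48 kN = 5.148×10^4 N
From P_cr = π²EI/(K·L)²:  L = (1/K)·√(π²EI/P_cr) = (1/0.5)·√(π²×1.05×10^11×4.940×10^-7/5.148×10^4)
L = 6.31 m

L_max ≈ 6.31 m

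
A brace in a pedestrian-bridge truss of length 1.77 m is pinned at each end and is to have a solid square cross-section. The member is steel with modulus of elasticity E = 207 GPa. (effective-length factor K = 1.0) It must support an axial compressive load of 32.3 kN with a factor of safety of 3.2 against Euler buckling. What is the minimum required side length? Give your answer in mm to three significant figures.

Required P_cr = n·P = 3.2 × 32.3 = 103.4 kN
L_e = K·L = 1 × 1.77 = 1.770 m
Required I = P_cr·L_e²/(π²E) = 1.034×10^5 × 1.770² / (π² × 2.07×10^11) = 1.585×10^-7 m⁴
I_req = 1.585×10^5 mm⁴
Solid square: I = a⁴/12  ⇒  a = (12I)^(1/4) = (12×1.585×10^5)^(1/4) = 37.1 mm

a ≈ 37.1 mm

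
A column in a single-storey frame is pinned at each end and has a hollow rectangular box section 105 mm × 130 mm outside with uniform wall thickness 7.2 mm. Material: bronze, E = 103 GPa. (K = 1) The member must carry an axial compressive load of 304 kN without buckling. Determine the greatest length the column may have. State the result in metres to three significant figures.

Inner dimensions: h_i = 130 − 2×7.2 = 115.6 mm, b_i = 105 − 2×7.2 = 90.60 mm
Weak-axis I_min = (h_o·b_o³ − h_i·b_i³)/12 with b_o = 105, b_i = 90.60 mm (shorter outer/inner sides).
I_min = (130×105³ − 115.6×90.60³)/12 = 5.377×10^6 mm⁴
I = 5.377×10^-6 m⁴
At the buckling limit P_cr = P = 3.040×10^5 N
From P_cr = π²EI/(K·L)²:  L = (1/K)·√(π²EI/P_cr) = (1/1)·√(π²×1.03×10^11×5.377×10^-6/3.040×10^5)
L = 4.24 m

L_max ≈ 4.24 m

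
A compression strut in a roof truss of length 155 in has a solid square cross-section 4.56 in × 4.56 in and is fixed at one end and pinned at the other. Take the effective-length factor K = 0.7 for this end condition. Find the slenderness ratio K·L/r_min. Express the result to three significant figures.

For a square r = a/√12 = 4.56/√12 = 1.316 in
L_e = K·L = 0.7 × 155 = 108.5 in
λ = L_e / r_min = 108.50 / 1.316 = 82.4

λ ≈ 82.4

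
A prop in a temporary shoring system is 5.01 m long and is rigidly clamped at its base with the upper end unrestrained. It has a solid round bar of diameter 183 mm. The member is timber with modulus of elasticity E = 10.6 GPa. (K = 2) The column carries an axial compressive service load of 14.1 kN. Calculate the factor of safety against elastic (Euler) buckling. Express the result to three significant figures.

n ≈ 4.07

I = πd⁴/64 = π×183⁴/64 = 5.505×10^7 mm⁴
I = 5.505×10^7 mm⁴ = 5.505×10^-5 m⁴
Effective length L_e = K·L = 2 × 5.01 = 10.02 m
P_cr = π²EI / L_e² = π² × 10.6×10⁹ × 5.505×10^-5 / 10.02² = 5.736×10^4 N
Factor of safety n = P_cr / P = 57.365 / 14.1 = 4.07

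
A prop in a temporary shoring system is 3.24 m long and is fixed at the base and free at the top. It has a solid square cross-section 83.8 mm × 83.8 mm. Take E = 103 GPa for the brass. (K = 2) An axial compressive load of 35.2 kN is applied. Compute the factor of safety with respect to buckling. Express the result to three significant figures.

n ≈ 2.83

I = a⁴/12 = 83.8⁴/12 = 4.110×10^6 mm⁴
I = 4.110×10^6 mm⁴ = 4.110×10^-6 m⁴
Effective length L_e = K·L = 2 × 3.24 = 6.480 m
P_cr = π²EI / L_e² = π² × 103×10⁹ × 4.110×10^-6 / 6.480² = 9.949×10^4 N
Factor of safety n = P_cr / P = 99.491 / 35.2 = 2.83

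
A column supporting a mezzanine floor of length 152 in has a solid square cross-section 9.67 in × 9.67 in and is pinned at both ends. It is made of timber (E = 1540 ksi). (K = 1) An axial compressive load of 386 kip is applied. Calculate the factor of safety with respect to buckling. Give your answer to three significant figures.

n ≈ 1.24

I = a⁴/12 = 9.67⁴/12 = 728.7 in⁴
Effective length L_e = K·L = 1 × 152 = 152.0 in
P_cr = π²EI / L_e² = π² × 1540×10³ × 728.7 / 152.0² = 4.794×10^5 lb
Factor of safety n = P_cr / P = 479.36 / 386 = 1.24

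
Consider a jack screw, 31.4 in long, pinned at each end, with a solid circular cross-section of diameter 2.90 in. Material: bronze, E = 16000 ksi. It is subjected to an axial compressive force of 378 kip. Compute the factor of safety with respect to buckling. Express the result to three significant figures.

I = πd⁴/64 = π×2.90⁴/64 = 3.472 in⁴
Effective length L_e = K·L = 1 × 31.4 = 31.40 in
P_cr = π²EI / L_e² = π² × 16000×10³ × 3.472 / 31.40² = 5.561×10^5 lb
Factor of safety n = P_cr / P = 556.06 / 378 = 1.47

n ≈ 1.47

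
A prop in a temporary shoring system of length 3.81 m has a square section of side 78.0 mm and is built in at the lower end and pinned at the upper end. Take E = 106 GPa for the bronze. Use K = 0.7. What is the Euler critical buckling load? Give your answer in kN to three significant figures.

P_cr ≈ 454 kN

I = a⁴/12 = 78.0⁴/12 = 3.085×10^6 mm⁴
I = 3.085×10^6 mm⁴ = 3.085×10^-6 m⁴
Effective length L_e = K·L = 0.7 × 3.81 = 2.667 m
P_cr = π²EI / L_e² = π² × 106×10⁹ × 3.085×10^-6 / 2.667² = 4.537×10^5 N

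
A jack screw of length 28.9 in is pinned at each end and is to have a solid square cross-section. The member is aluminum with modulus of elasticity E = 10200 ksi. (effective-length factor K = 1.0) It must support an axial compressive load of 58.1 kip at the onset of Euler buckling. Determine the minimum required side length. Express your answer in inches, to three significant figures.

L_e = K·L = 1 × 28.9 = 28.90 in
Required I = P_cr·L_e²/(π²E) = 5.810×10^4 × 28.90² / (π² × 1.02×10^7) = 0.4820 in⁴
Solid square: I = a⁴/12  ⇒  a = (12I)^(1/4) = (12×0.4820)^(1/4) = 1.55 in

a ≈ 1.55 in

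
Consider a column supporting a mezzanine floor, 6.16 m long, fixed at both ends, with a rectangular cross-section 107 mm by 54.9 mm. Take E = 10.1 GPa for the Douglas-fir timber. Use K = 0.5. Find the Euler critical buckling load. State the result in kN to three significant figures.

Buckling occurs about the weak axis: I_min = h·b³/12 with b = 54.9 mm (the shorter side).
I_min = 107×54.9³/12 = 1.475×10^6 mm⁴
I = 1.475×10^6 mm⁴ = 1.475×10^-6 m⁴
Effective length L_e = K·L = 0.5 × 6.16 = 3.080 m
P_cr = π²EI / L_e² = π² × 10.1×10⁹ × 1.475×10^-6 / 3.080² = 1.550×10^4 N

P_cr ≈ 15.5 kN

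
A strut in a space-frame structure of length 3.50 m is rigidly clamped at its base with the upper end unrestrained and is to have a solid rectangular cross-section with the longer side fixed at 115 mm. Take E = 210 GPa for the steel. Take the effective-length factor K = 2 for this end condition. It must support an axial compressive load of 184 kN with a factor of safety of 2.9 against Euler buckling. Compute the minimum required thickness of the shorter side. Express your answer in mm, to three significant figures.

b ≈ 110 mm

Required P_cr = n·P = 2.9 × 184 = 533.6 kN
L_e = K·L = 2 × 3.50 = 7.000 m
Required I = P_cr·L_e²/(π²E) = 5.336×10^5 × 7.000² / (π² × 2.10×10^11) = 1.262×10^-5 m⁴
I_req = 1.262×10^7 mm⁴
Rectangle, weak axis: I_min = h·b³/12 with h = 115 mm fixed  ⇒  b = (12I/h)^(1/3) = 110 mm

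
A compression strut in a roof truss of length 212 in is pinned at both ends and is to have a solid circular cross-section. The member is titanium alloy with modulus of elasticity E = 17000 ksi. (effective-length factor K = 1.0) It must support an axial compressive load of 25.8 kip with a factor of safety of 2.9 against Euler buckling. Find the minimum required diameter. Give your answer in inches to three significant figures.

d ≈ 4.50 in

Required P_cr = n·P = 2.9 × 25.8 = 74.82 kip
L_e = K·L = 1 × 212 = 212.0 in
Required I = P_cr·L_e²/(π²E) = 7.482×10^4 × 212.0² / (π² × 1.70×10^7) = 20.04 in⁴
Solid circle: I = πd⁴/64  ⇒  d = (64I/π)^(1/4) = (64×20.04/π)^(1/4) = 4.50 in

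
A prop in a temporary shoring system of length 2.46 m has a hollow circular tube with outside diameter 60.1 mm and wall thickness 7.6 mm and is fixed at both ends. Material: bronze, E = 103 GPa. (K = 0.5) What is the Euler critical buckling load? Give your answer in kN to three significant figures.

P_cr ≈ 296 kN

Inner diameter d_i = 60.1 − 2×7.6 = 44.90 mm
I = π(d_o⁴ − d_i⁴)/64 = π(60.1⁴ − 44.90⁴)/64 = 4.409×10^5 mm⁴
I = 4.409×10^5 mm⁴ = 4.409×10^-7 m⁴
Effective length L_e = K·L = 0.5 × 2.46 = 1.230 m
P_cr = π²EI / L_e² = π² × 103×10⁹ × 4.409×10^-7 / 1.230² = 2.963×10^5 N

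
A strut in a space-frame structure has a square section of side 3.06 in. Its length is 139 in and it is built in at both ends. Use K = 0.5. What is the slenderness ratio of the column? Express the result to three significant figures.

For a square r = a/√12 = 3.06/√12 = 0.8833 in
L_e = K·L = 0.5 × 139 = 69.50 in
λ = L_e / r_min = 69.500 / 0.8833 = 78.7

λ ≈ 78.7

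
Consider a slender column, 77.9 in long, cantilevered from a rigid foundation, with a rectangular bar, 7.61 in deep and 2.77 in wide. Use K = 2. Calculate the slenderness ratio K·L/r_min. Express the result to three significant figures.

λ ≈ 195

Buckling occurs about the weak axis: I_min = h·b³/12 with b = 2.77 in (the shorter side).
I_min = 7.61×2.77³/12 = 13.48 in⁴
A = 21.08 in²;  r_min = √(I/A) = √(13.48/21.08) = 0.7996 in
L_e = K·L = 2 × 77.9 = 155.8 in
λ = L_e / r_min = 155.80 / 0.7996 = 195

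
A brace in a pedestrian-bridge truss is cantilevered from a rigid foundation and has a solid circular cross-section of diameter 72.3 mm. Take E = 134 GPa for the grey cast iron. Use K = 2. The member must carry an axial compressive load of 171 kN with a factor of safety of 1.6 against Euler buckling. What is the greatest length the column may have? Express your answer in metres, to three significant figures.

L_max ≈ 1.27 m

I = πd⁴/64 = π×72.3⁴/64 = 1.341×10^6 mm⁴
I = 1.341×10^-6 m⁴
Required critical load P_cr = n·P = 1.6 × 171 = 273.6 kN = 2.736×10^5 N
From P_cr = π²EI/(K·L)²:  L = (1/K)·√(π²EI/P_cr) = (1/2)·√(π²×1.34×10^11×1.341×10^-6/2.736×10^5)
L = 1.27 m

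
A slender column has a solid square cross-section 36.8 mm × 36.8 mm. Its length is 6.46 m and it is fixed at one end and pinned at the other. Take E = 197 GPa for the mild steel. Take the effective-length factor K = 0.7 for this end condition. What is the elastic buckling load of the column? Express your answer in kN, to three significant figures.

P_cr ≈ 14.5 kN

I = a⁴/12 = 36.8⁴/12 = 1.528×10^5 mm⁴
I = 1.528×10^5 mm⁴ = 1.528×10^-7 m⁴
Effective length L_e = K·L = 0.7 × 6.46 = 4.522 m
P_cr = π²EI / L_e² = π² × 197×10⁹ × 1.528×10^-7 / 4.522² = 1.453×10^4 N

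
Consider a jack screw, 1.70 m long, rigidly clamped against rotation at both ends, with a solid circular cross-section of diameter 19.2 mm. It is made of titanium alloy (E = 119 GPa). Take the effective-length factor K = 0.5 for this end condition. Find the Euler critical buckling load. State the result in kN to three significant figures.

P_cr ≈ 10.8 kN

I = πd⁴/64 = π×19.2⁴/64 = 6.671×10^3 mm⁴
I = 6.671×10^3 mm⁴ = 6.671×10^-9 m⁴
Effective length L_e = K·L = 0.5 × 1.70 = 0.8500 m
P_cr = π²EI / L_e² = π² × 119×10⁹ × 6.671×10^-9 / 0.8500² = 1.084×10^4 N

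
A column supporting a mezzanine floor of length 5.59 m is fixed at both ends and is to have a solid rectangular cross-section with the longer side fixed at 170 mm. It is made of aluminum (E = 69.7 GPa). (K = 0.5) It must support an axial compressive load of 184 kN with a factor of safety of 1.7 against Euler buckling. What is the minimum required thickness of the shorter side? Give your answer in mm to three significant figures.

b ≈ 63.1 mm

Required P_cr = n·P = 1.7 × 184 = 312.8 kN
L_e = K·L = 0.5 × 5.59 = 2.795 m
Required I = P_cr·L_e²/(π²E) = 3.128×10^5 × 2.795² / (π² × 6.97×10^10) = 3.552×10^-6 m⁴
I_req = 3.552×10^6 mm⁴
Rectangle, weak axis: I_min = h·b³/12 with h = 170 mm fixed  ⇒  b = (12I/h)^(1/3) = 63.1 mm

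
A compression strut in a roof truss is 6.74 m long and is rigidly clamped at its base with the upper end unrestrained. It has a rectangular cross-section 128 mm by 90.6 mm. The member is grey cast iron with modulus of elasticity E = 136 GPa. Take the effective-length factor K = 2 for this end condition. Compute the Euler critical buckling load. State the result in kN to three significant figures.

P_cr ≈ 58.6 kN

Buckling occurs about the weak axis: I_min = h·b³/12 with b = 90.6 mm (the shorter side).
I_min = 128×90.6³/12 = 7.933×10^6 mm⁴
I = 7.933×10^6 mm⁴ = 7.933×10^-6 m⁴
Effective length L_e = K·L = 2 × 6.74 = 13.48 m
P_cr = π²EI / L_e² = π² × 136×10⁹ × 7.933×10^-6 / 13.48² = 5.860×10^4 N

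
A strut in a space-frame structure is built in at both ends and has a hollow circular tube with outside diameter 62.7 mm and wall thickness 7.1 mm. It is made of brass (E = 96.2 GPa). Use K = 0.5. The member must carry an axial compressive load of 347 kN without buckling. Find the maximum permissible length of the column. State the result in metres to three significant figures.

L_max ≈ 2.31 m

Inner diameter d_i = 62.7 − 2×7.1 = 48.50 mm
I = π(d_o⁴ − d_i⁴)/64 = π(62.7⁴ − 48.50⁴)/64 = 4.870×10^5 mm⁴
I = 4.870×10^-7 m⁴
At the buckling limit P_cr = P = 3.470×10^5 N
From P_cr = π²EI/(K·L)²:  L = (1/K)·√(π²EI/P_cr) = (1/0.5)·√(π²×9.62×10^10×4.870×10^-7/3.470×10^5)
L = 2.31 m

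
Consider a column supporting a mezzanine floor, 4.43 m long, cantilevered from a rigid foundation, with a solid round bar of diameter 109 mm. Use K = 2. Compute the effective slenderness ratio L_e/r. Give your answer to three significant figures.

λ ≈ 325

For a solid circle r = d/4 = 109/4 = 27.25 mm
L_e = K·L = 2 × 4.43 m = 8.860 m = 8860.0 mm
λ = L_e / r_min = 8860.0 / 27.25 = 325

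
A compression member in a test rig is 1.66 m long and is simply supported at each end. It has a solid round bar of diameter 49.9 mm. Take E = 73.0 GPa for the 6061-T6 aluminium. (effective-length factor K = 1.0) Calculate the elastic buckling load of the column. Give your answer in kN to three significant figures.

P_cr ≈ 79.6 kN

I = πd⁴/64 = π×49.9⁴/64 = 3.043×10^5 mm⁴
I = 3.043×10^5 mm⁴ = 3.043×10^-7 m⁴
Effective length L_e = K·L = 1 × 1.66 = 1.660 m
P_cr = π²EI / L_e² = π² × 73.0×10⁹ × 3.043×10^-7 / 1.660² = 7.958×10^4 N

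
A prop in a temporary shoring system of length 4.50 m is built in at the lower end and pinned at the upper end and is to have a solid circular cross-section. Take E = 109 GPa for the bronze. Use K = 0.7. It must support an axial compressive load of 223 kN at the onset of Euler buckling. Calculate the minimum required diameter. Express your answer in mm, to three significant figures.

L_e = K·L = 0.7 × 4.50 = 3.150 m
Required I = P_cr·L_e²/(π²E) = 2.230×10^5 × 3.150² / (π² × 1.09×10^11) = 2.057×10^-6 m⁴
I_req = 2.057×10^6 mm⁴
Solid circle: I = πd⁴/64  ⇒  d = (64I/π)^(1/4) = (64×2.057×10^6/π)^(1/4) = 80.5 mm

d ≈ 80.5 mm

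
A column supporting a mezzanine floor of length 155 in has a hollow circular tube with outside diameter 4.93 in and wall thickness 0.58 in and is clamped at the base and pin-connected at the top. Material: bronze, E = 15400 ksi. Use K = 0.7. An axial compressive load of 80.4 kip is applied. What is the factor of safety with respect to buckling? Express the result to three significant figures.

Inner diameter d_i = 4.93 − 2×0.58 = 3.770 in
I = π(d_o⁴ − d_i⁴)/64 = π(4.93⁴ − 3.770⁴)/64 = 19.08 in⁴
Effective length L_e = K·L = 0.7 × 155 = 108.5 in
P_cr = π²EI / L_e² = π² × 15400×10³ × 19.08 / 108.5² = 2.464×10^5 lb
Factor of safety n = P_cr / P = 246.36 / 80.4 = 3.06

n ≈ 3.06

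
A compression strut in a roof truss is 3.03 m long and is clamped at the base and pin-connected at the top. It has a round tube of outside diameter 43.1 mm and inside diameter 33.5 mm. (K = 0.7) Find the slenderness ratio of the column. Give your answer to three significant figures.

λ ≈ 155

d_o = 43.1 mm, d_i = 33.5 mm
I = π(d_o⁴ − d_i⁴)/64 = π(43.1⁴ − 33.50⁴)/64 = 1.076×10^5 mm⁴
A = 577.6 mm²;  r_min = √(I/A) = √(1.076×10^5/577.6) = 13.65 mm
L_e = K·L = 0.7 × 3.03 m = 2.121 m = 2121.0 mm
λ = L_e / r_min = 2121.0 / 13.65 = 155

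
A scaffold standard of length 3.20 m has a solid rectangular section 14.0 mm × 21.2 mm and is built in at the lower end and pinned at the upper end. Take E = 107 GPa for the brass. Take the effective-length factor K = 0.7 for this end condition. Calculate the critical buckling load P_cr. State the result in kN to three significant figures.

P_cr ≈ 1.02 kN

Buckling occurs about the weak axis: I_min = h·b³/12 with b = 14.0 mm (the shorter side).
I_min = 21.2×14.0³/12 = 4.848×10^3 mm⁴
I = 4.848×10^3 mm⁴ = 4.848×10^-9 m⁴
Effective length L_e = K·L = 0.7 × 3.20 = 2.240 m
P_cr = π²EI / L_e² = π² × 107×10⁹ × 4.848×10^-9 / 2.240² = 1.020×10^3 N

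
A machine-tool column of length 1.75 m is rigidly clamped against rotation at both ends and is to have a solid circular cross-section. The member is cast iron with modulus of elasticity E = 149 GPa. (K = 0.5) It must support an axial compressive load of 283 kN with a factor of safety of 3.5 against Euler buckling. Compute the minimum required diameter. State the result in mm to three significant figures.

d ≈ 56.9 mm

Required P_cr = n·P = 3.5 × 283 = 990.5 kN
L_e = K·L = 0.5 × 1.75 = 0.8750 m
Required I = P_cr·L_e²/(π²E) = 9.905×10^5 × 0.8750² / (π² × 1.49×10^11) = 5.157×10^-7 m⁴
I_req = 5.157×10^5 mm⁴
Solid circle: I = πd⁴/64  ⇒  d = (64I/π)^(1/4) = (64×5.157×10^5/π)^(1/4) = 56.9 mm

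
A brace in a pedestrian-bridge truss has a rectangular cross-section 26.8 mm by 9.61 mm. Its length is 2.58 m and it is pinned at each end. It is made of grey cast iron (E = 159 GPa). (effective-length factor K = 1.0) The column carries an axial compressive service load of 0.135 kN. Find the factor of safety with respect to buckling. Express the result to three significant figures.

Buckling occurs about the weak axis: I_min = h·b³/12 with b = 9.61 mm (the shorter side).
I_min = 26.8×9.61³/12 = 1.982×10^3 mm⁴
I = 1.982×10^3 mm⁴ = 1.982×10^-9 m⁴
Effective length L_e = K·L = 1 × 2.58 = 2.580 m
P_cr = π²EI / L_e² = π² × 159×10⁹ × 1.982×10^-9 / 2.580² = 467.3 N
Factor of safety n = P_cr / P = 0.46728 / 0.135 = 3.46

n ≈ 3.46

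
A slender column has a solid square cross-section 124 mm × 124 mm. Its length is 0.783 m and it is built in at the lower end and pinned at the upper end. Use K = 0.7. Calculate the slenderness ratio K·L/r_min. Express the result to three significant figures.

For a square r = a/√12 = 124/√12 = 35.80 mm
L_e = K·L = 0.7 × 0.783 m = 0.5481 m = 548.10 mm
λ = L_e / r_min = 548.10 / 35.80 = 15.3

λ ≈ 15.3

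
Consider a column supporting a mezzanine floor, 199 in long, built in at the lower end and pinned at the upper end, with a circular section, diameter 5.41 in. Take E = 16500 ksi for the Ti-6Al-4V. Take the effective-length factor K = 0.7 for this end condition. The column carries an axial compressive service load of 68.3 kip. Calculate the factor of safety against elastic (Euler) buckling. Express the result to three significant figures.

I = πd⁴/64 = π×5.41⁴/64 = 42.05 in⁴
Effective length L_e = K·L = 0.7 × 199 = 139.3 in
P_cr = π²EI / L_e² = π² × 16500×10³ × 42.05 / 139.3² = 3.529×10^5 lb
Factor of safety n = P_cr / P = 352.89 / 68.3 = 5.17

n ≈ 5.17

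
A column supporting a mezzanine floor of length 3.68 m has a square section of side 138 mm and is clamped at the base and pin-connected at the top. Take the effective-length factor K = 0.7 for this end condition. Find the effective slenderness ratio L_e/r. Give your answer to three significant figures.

I = a⁴/12 = 138⁴/12 = 3.022×10^7 mm⁴
A = 1.904×10^4 mm²;  r_min = √(I/A) = √(3.022×10^7/1.904×10^4) = 39.84 mm
L_e = K·L = 0.7 × 3.68 m = 2.576 m = 2576.0 mm
λ = L_e / r_min = 2576.0 / 39.84 = 64.7

λ ≈ 64.7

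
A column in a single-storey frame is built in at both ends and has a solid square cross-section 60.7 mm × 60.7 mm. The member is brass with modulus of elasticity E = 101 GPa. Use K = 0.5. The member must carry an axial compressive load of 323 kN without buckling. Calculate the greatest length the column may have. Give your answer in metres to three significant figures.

I = a⁴/12 = 60.7⁴/12 = 1.131×10^6 mm⁴
I = 1.131×10^-6 m⁴
At the buckling limit P_cr = P = 3.230×10^5 N
From P_cr = π²EI/(K·L)²:  L = (1/K)·√(π²EI/P_cr) = (1/0.5)·√(π²×1.01×10^11×1.131×10^-6/3.230×10^5)
L = 3.74 m

L_max ≈ 3.74 m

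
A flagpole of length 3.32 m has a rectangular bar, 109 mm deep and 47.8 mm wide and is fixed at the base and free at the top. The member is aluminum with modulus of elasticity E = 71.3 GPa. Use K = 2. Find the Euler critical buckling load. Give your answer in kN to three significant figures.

P_cr ≈ 15.8 kN

Buckling occurs about the weak axis: I_min = h·b³/12 with b = 47.8 mm (the shorter side).
I_min = 109×47.8³/12 = 9.920×10^5 mm⁴
I = 9.920×10^5 mm⁴ = 9.920×10^-7 m⁴
Effective length L_e = K·L = 2 × 3.32 = 6.640 m
P_cr = π²EI / L_e² = π² × 71.3×10⁹ × 9.920×10^-7 / 6.640² = 1.583×10^4 N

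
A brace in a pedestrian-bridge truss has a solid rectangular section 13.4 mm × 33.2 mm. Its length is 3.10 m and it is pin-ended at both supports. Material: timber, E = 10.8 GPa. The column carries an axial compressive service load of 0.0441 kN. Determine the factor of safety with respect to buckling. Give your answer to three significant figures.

n ≈ 1.67

Buckling occurs about the weak axis: I_min = h·b³/12 with b = 13.4 mm (the shorter side).
I_min = 33.2×13.4³/12 = 6.657×10^3 mm⁴
I = 6.657×10^3 mm⁴ = 6.657×10^-9 m⁴
Effective length L_e = K·L = 1 × 3.10 = 3.100 m
P_cr = π²EI / L_e² = π² × 10.8×10⁹ × 6.657×10^-9 / 3.100² = 73.84 N
Factor of safety n = P_cr / P = 0.073837 / 0.0441 = 1.67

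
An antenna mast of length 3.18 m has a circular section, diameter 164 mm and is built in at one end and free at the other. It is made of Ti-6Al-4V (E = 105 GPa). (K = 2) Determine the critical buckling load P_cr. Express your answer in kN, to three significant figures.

I = πd⁴/64 = π×164⁴/64 = 3.551×10^7 mm⁴
I = 3.551×10^7 mm⁴ = 3.551×10^-5 m⁴
Effective length L_e = K·L = 2 × 3.18 = 6.360 m
P_cr = π²EI / L_e² = π² × 105×10⁹ × 3.551×10^-5 / 6.360² = 9.097×10^5 N

P_cr ≈ 910 kN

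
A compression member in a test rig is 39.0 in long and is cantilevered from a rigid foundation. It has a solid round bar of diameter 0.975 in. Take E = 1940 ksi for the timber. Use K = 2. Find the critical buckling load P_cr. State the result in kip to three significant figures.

I = πd⁴/64 = π×0.975⁴/64 = 4.436×10^-2 in⁴
Effective length L_e = K·L = 2 × 39.0 = 78.00 in
P_cr = π²EI / L_e² = π² × 1940×10³ × 4.436×10^-2 / 78.00² = 139.6 lb

P_cr ≈ 0.140 kip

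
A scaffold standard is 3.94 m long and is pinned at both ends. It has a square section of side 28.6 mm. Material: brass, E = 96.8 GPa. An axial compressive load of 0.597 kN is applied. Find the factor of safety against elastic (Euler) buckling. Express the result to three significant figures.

I = a⁴/12 = 28.6⁴/12 = 5.575×10^4 mm⁴
I = 5.575×10^4 mm⁴ = 5.575×10^-8 m⁴
Effective length L_e = K·L = 1 × 3.94 = 3.940 m
P_cr = π²EI / L_e² = π² × 96.8×10⁹ × 5.575×10^-8 / 3.940² = 3.431×10^3 N
Factor of safety n = P_cr / P = 3.4314 / 0.597 = 5.75

n ≈ 5.75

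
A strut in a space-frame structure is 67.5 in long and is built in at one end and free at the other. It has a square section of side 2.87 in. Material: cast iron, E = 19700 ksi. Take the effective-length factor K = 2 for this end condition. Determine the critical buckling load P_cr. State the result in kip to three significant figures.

P_cr ≈ 60.3 kip

I = a⁴/12 = 2.87⁴/12 = 5.654 in⁴
Effective length L_e = K·L = 2 × 67.5 = 135.0 in
P_cr = π²EI / L_e² = π² × 19700×10³ × 5.654 / 135.0² = 6.032×10^4 lb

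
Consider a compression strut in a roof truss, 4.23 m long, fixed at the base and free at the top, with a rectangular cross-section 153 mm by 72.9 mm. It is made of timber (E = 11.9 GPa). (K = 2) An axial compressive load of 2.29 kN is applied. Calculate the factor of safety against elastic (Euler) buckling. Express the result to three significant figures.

n ≈ 3.54

Buckling occurs about the weak axis: I_min = h·b³/12 with b = 72.9 mm (the shorter side).
I_min = 153×72.9³/12 = 4.940×10^6 mm⁴
I = 4.940×10^6 mm⁴ = 4.940×10^-6 m⁴
Effective length L_e = K·L = 2 × 4.23 = 8.460 m
P_cr = π²EI / L_e² = π² × 11.9×10⁹ × 4.940×10^-6 / 8.460² = 8.106×10^3 N
Factor of safety n = P_cr / P = 8.1059 / 2.29 = 3.54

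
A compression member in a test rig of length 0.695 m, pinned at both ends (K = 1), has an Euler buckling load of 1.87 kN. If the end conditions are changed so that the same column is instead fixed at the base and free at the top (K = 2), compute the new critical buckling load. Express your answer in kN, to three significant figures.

P_cr ≈ 0.468 kN

P_cr ∝ 1/K², so P_cr,new = P_cr,old × (K_old/K_new)² = 1.87 × (1/2)²
= 1.87 × 0.2500 = 0.468 kN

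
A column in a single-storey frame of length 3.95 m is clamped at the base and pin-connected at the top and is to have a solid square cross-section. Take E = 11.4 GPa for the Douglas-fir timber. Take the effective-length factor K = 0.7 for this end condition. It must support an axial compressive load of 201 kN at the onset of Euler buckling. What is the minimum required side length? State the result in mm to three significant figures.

L_e = K·L = 0.7 × 3.95 = 2.765 m
Required I = P_cr·L_e²/(π²E) = 2.010×10^5 × 2.765² / (π² × 1.14×10^10) = 1.366×10^-5 m⁴
I_req = 1.366×10^7 mm⁴
Solid square: I = a⁴/12  ⇒  a = (12I)^(1/4) = (12×1.366×10^7)^(1/4) = 113 mm

a ≈ 113 mm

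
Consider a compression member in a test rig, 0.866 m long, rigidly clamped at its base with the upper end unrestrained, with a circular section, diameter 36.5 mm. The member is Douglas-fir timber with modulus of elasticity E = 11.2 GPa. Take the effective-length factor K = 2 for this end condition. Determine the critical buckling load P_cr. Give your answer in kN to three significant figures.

I = πd⁴/64 = π×36.5⁴/64 = 8.712×10^4 mm⁴
I = 8.712×10^4 mm⁴ = 8.712×10^-8 m⁴
Effective length L_e = K·L = 2 × 0.866 = 1.732 m
P_cr = π²EI / L_e² = π² × 11.2×10⁹ × 8.712×10^-8 / 1.732² = 3.210×10^3 N

P_cr ≈ 3.21 kN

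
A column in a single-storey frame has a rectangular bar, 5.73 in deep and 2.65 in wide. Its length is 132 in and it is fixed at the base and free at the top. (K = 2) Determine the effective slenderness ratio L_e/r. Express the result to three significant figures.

Buckling occurs about the weak axis: I_min = h·b³/12 with b = 2.65 in (the shorter side).
I_min = 5.73×2.65³/12 = 8.886 in⁴
A = 15.18 in²;  r_min = √(I/A) = √(8.886/15.18) = 0.7650 in
L_e = K·L = 2 × 132 = 264.0 in
λ = L_e / r_min = 264.00 / 0.7650 = 345

λ ≈ 345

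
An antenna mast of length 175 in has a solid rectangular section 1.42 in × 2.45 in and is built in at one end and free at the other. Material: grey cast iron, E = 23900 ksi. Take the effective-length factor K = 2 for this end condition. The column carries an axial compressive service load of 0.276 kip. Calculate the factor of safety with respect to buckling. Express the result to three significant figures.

Buckling occurs about the weak axis: I_min = h·b³/12 with b = 1.42 in (the shorter side).
I_min = 2.45×1.42³/12 = 0.5846 in⁴
Effective length L_e = K·L = 2 × 175 = 350.0 in
P_cr = π²EI / L_e² = π² × 23900×10³ × 0.5846 / 350.0² = 1.126×10^3 lb
Factor of safety n = P_cr / P = 1.1257 / 0.276 = 4.08

n ≈ 4.08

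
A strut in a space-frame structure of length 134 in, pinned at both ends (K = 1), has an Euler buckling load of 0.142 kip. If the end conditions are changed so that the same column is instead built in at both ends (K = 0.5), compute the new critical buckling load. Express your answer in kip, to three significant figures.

P_cr ∝ 1/K², so P_cr,new = P_cr,old × (K_old/K_new)² = 0.142 × (1/0.5)²
= 0.142 × 4.000 = 0.568 kip

P_cr ≈ 0.568 kip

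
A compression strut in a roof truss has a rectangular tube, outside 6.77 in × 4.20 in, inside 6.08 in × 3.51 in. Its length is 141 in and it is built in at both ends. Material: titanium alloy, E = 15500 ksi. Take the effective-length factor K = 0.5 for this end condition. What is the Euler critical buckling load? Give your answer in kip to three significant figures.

Weak-axis I_min = (h_o·b_o³ − h_i·b_i³)/12 with b_o = 4.20, b_i = 3.510 in (shorter outer/inner sides).
I_min = (6.77×4.20³ − 6.080×3.510³)/12 = 19.89 in⁴
Effective length L_e = K·L = 0.5 × 141 = 70.50 in
P_cr = π²EI / L_e² = π² × 15500×10³ × 19.89 / 70.50² = 6.121×10^5 lb

P_cr ≈ 612 kip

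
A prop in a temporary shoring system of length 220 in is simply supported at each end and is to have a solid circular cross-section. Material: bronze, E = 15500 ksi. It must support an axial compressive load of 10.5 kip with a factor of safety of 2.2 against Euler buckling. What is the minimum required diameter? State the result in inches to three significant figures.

d ≈ 3.49 in

Required P_cr = n·P = 2.2 × 10.5 = 23.10 kip
L_e = K·L = 1 × 220 = 220.0 in
Required I = P_cr·L_e²/(π²E) = 2.310×10^4 × 220.0² / (π² × 1.55×10^7) = 7.308 in⁴
Solid circle: I = πd⁴/64  ⇒  d = (64I/π)^(1/4) = (64×7.308/π)^(1/4) = 3.49 in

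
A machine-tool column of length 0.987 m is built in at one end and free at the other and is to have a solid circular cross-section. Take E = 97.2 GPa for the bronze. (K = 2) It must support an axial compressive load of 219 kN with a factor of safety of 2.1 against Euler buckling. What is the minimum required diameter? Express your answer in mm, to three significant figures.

Required P_cr = n·P = 2.1 × 219 = 459.9 kN
L_e = K·L = 2 × 0.987 = 1.974 m
Required I = P_cr·L_e²/(π²E) = 4.599×10^5 × 1.974² / (π² × 9.72×10^10) = 1.868×10^-6 m⁴
I_req = 1.868×10^6 mm⁴
Solid circle: I = πd⁴/64  ⇒  d = (64I/π)^(1/4) = (64×1.868×10^6/π)^(1/4) = 78.5 mm

d ≈ 78.5 mm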